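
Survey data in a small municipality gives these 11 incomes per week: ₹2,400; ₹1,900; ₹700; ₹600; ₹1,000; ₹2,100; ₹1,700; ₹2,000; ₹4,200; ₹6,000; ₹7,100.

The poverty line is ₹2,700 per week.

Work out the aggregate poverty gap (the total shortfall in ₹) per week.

₹9,200

Below the line: ₹600, ₹700, ₹1,000, ₹1,700, ₹1,900, ₹2,000, ₹2,100, ₹2,400 (q = 8 of N = 11).
Individual gaps: 2700−600 = 2100; 2700−700 = 2000; 2700−1000 = 1700; 2700−1700 = 1000; 2700−1900 = 800; 2700−2000 = 700; 2700−2100 = 600; 2700−2400 = 300.
Aggregate gap = ₹9,200.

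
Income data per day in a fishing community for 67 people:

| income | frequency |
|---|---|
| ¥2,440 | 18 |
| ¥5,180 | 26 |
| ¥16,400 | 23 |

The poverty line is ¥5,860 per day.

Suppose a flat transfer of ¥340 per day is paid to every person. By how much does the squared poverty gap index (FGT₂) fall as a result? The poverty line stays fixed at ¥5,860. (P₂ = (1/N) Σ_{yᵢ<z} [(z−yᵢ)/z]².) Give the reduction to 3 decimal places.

Before: below the line — 18×¥2,440, 26×¥5,180; squared poverty gap index (FGT₂) = 0.09673.
After the ¥340 transfer: below the line — 18×¥2,780, 26×¥5,520; squared poverty gap index (FGT₂) = 0.07552.
Reduction = 0.09673 − 0.07552 = 0.021.

0.021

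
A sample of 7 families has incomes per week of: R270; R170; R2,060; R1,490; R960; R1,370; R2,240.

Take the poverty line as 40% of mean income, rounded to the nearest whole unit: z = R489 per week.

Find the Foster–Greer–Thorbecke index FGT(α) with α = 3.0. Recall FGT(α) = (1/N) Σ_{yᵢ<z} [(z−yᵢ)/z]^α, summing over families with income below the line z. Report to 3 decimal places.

0.052

Poor units: R170, R270 (q = 2 of N = 7).
Relative gaps: (489−170)/489 = 0.6524; (489−270)/489 = 0.4479.
Raised to α = 3.0: 0.27762; 0.08983.
Sum = 0.367443; FGT(3.0) = 0.367443 / 7 = 0.052.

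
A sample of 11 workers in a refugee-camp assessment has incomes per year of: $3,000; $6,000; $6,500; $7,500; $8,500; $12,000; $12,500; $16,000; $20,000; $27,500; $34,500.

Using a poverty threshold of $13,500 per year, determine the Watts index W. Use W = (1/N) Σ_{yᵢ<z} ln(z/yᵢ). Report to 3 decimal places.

0.390

Below z: $3,000, $6,000, $6,500, $7,500, $8,500, $12,000, $12,500 (q = 7 of N = 11).
Log gaps: ln(13500/3000) = 1.5041; ln(13500/6000) = 0.8109; ln(13500/6500) = 0.7309; ln(13500/7500) = 0.5878; ln(13500/8500) = 0.4626; ln(13500/12000) = 0.1178; ln(13500/12500) = 0.0770.
W = 4.291049 / 11 = 0.390.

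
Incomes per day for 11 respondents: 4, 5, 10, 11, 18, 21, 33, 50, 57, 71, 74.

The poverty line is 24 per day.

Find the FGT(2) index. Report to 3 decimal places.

0.185

Below the line: 4, 5, 10, 11, 18, 21 (q = 6 of N = 11).
Gap ratios (z−y)/z: (24−4)/24 = 0.8333; (24−5)/24 = 0.7917; (24−10)/24 = 0.5833; (24−11)/24 = 0.5417; (24−18)/24 = 0.2500; (24−21)/24 = 0.1250.
Squared: 0.6944; 0.6267; 0.3403; 0.2934; 0.0625; 0.0156.
Sum = 2.032986; P₂ = 2.032986 / 11 = 0.185.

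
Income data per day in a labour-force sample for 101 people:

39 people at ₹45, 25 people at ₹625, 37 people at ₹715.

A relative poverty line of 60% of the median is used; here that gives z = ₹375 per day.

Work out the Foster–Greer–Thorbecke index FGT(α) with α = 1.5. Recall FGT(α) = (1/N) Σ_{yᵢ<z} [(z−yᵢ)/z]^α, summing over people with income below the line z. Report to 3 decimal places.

Incomes under z: 39×₹45 (q = 39 of N = 101).
Gap ratios (z−y)/z: (375−45)/375 = 0.8800 (×39).
Raised to α = 1.5: 0.82551 (×39).
Sum = 32.195014; FGT(1.5) = 32.195014 / 101 = 0.319.

0.319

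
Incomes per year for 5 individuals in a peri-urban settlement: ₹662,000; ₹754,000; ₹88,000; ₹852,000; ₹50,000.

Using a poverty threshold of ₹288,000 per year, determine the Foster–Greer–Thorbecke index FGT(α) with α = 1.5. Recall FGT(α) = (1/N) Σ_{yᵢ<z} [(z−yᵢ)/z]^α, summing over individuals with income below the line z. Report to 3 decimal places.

Below the line: ₹50,000, ₹88,000 (q = 2 of N = 5).
Shortfall ratios: (288000−50000)/288000 = 0.8264; (288000−88000)/288000 = 0.6944.
Raised to α = 1.5: 0.75124; 0.57870.
Sum = 1.329940; FGT(1.5) = 1.329940 / 5 = 0.266.

0.266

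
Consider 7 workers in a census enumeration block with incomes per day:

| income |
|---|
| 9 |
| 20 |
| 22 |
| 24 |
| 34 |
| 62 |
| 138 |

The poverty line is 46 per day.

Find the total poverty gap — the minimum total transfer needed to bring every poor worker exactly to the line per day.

Below z: 9, 20, 22, 24, 34 (q = 5 of N = 7).
Individual gaps: 46−9 = 37; 46−20 = 26; 46−22 = 24; 46−24 = 22; 46−34 = 12.
Aggregate gap = 121.

121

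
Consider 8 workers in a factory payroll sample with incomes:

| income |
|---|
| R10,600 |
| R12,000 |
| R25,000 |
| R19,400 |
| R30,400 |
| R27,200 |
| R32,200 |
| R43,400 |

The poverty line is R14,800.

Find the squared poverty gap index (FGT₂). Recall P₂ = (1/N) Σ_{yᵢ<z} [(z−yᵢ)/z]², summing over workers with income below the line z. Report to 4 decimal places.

Below the line: R10,600, R12,000 (q = 2 of N = 8).
Gap ratios (z−y)/z: (14800−10600)/14800 = 0.2838; (14800−12000)/14800 = 0.1892.
Squared: 0.0805; 0.0358.
Sum = 0.116326; P₂ = 0.116326 / 8 = 0.0145.

0.0145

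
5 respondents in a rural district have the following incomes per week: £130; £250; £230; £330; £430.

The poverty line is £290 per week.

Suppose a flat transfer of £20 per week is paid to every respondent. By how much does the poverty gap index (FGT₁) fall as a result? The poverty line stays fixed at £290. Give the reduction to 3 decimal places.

Before: below the line — £130, £230, £250; poverty gap index (FGT₁) = 0.17931.
After the £20 transfer: below the line — £150, £250, £270; poverty gap index (FGT₁) = 0.13793.
Reduction = 0.17931 − 0.13793 = 0.041.

0.041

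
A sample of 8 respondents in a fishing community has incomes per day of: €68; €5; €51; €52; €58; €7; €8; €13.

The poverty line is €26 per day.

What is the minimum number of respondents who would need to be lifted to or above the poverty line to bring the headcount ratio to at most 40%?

1

Currently q = 4 of N = 8 are below the line (H = 0.500).
A headcount ratio of at most 40% allows at most ⌊0.40 × 8⌋ = 3 poor respondents.
So at least 4 − 3 = 1 must be lifted.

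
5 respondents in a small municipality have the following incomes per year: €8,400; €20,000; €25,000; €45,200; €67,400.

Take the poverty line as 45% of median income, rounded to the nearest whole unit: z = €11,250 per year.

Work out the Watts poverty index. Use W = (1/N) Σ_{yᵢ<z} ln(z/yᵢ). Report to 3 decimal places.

Below the line: €8,400 (q = 1 of N = 5).
ln(z/y) terms: ln(11250/8400) = 0.2921.
W = 0.292136 / 5 = 0.058.

0.058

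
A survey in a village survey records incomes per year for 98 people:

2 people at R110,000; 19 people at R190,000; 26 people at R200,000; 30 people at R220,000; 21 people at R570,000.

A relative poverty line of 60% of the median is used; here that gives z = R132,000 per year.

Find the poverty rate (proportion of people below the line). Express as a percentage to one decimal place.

2.0%

2 of the 98 people have income below R132,000.
H = 2/98 = 2.0%.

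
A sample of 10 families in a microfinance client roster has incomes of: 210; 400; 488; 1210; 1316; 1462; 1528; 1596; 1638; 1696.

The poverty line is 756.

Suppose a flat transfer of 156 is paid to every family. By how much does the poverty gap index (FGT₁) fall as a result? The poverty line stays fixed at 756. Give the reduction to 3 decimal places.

Before: below the line — 210, 400, 488; poverty gap index (FGT₁) = 0.15476.
After the 156 transfer: below the line — 366, 556, 644; poverty gap index (FGT₁) = 0.09286.
Reduction = 0.15476 − 0.09286 = 0.062.

0.062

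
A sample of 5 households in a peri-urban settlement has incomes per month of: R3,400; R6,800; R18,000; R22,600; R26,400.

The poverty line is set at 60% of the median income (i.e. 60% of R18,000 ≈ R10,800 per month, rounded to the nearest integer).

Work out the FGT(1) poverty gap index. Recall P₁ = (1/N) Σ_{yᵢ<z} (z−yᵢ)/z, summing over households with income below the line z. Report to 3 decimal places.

0.211

Below the line: R3,400, R6,800 (q = 2 of N = 5).
Gap ratios (z−y)/z: (10800−3400)/10800 = 0.6852; (10800−6800)/10800 = 0.3704.
Sum of shortfalls = 1.055556; P₁ averages over all N: 1.055556 / 5 = 0.211.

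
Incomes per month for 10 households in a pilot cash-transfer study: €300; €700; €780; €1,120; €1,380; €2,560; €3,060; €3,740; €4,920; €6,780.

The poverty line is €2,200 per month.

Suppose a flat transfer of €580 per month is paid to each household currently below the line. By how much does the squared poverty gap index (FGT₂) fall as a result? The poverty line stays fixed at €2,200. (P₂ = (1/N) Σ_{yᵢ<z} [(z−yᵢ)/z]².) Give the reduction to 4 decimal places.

0.1263

Before: below the line — €300, €700, €780, €1,120, €1,380; squared poverty gap index (FGT₂) = 0.200727.
After the €580 transfer: below the line — €880, €1,280, €1,360, €1,700, €1,960; squared poverty gap index (FGT₂) = 0.074421.
Reduction = 0.200727 − 0.074421 = 0.1263.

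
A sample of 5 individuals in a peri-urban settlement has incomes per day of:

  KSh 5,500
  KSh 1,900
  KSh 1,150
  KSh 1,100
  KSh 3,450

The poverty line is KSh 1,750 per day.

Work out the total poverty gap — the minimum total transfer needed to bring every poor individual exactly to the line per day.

Below the line: KSh 1,100, KSh 1,150 (q = 2 of N = 5).
Individual gaps: 1750−1100 = 650; 1750−1150 = 600.
Aggregate gap = KSh 1,250.

KSh 1,250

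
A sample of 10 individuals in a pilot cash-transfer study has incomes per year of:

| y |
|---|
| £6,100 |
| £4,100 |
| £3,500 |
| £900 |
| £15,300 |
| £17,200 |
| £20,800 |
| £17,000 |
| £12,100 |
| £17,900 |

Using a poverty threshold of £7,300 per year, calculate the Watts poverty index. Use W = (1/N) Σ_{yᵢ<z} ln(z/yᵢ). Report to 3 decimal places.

0.358

Below the line: £900, £3,500, £4,100, £6,100 (q = 4 of N = 10).
Log shortfalls: ln(7300/900) = 2.0932; ln(7300/3500) = 0.7351; ln(7300/4100) = 0.5769; ln(7300/6100) = 0.1796.
W = 3.584819 / 10 = 0.358.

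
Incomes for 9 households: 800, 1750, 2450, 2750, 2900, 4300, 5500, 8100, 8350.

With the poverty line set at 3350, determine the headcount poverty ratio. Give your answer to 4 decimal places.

0.5556

5 of the 9 households have income below 3350.
H = 5/9 = 0.5556.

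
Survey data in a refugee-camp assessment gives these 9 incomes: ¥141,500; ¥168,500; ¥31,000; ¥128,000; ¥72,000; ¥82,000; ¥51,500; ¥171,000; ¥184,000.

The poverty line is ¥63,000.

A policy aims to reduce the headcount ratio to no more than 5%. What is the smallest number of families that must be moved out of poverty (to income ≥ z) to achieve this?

2 of the 9 families are poor, so H = 2/9 = 0.222.
A headcount ratio of at most 5% allows at most ⌊0.05 × 9⌋ = 0 poor families.
So at least 2 − 0 = 2 must be lifted.

2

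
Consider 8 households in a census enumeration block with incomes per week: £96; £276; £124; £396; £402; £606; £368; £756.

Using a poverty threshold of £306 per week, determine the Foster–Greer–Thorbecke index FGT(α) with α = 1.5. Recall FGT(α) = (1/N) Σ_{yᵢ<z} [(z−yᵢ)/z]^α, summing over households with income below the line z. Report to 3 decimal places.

0.132

Below the line: £96, £124, £276 (q = 3 of N = 8).
Relative gaps: (306−96)/306 = 0.6863; (306−124)/306 = 0.5948; (306−276)/306 = 0.0980.
Raised to α = 1.5: 0.56852; 0.45870; 0.03070.
Sum = 1.057915; FGT(1.5) = 1.057915 / 8 = 0.132.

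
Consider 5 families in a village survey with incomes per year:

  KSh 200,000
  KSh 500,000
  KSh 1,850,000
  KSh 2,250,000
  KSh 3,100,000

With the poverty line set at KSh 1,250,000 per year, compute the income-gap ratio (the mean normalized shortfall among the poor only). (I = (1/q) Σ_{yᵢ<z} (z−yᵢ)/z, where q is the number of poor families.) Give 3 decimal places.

0.720

Below the line: KSh 200,000, KSh 500,000 (q = 2 of N = 5).
Relative gaps: 0.8400, 0.6000; sum = 1.440000.
I averages over the q = 2 poor units only: 1.440000 / 2 = 0.720.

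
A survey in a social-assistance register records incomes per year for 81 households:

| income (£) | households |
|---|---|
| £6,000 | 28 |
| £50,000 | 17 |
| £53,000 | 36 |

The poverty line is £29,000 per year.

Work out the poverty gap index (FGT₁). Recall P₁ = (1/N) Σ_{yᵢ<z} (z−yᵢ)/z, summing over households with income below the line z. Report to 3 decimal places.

Below the line: 28×£6,000 (q = 28 of N = 81).
Normalized shortfalls: (29000−6000)/29000 = 0.7931 (×28).
Σ = 22.206897. Dividing by the full population N = 81 gives P₁ = 0.274.

0.274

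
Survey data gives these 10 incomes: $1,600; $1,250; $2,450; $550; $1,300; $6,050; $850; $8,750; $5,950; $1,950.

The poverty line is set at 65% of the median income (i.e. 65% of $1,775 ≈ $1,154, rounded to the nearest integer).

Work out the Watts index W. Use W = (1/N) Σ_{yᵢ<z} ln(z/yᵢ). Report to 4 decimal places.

Below the line: $550, $850 (q = 2 of N = 10).
Log shortfalls: ln(1154/550) = 0.7411; ln(1154/850) = 0.3058.
W = 1.046824 / 10 = 0.1047.

0.1047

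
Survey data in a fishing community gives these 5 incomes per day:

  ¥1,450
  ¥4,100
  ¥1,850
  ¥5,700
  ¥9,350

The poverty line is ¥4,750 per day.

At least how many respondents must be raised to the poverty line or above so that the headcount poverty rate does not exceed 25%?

Currently q = 3 of N = 5 are below the line (H = 0.600).
A headcount ratio of at most 25% allows at most ⌊0.25 × 5⌋ = 1 poor respondents.
So at least 3 − 1 = 2 must be lifted.

2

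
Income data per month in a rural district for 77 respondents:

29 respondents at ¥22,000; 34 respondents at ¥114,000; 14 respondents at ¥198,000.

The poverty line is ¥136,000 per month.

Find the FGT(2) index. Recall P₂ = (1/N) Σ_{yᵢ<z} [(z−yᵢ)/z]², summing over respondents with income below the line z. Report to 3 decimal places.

Below the line: 29×¥22,000, 34×¥114,000 (q = 63 of N = 77).
Relative gaps: (136000−22000)/136000 = 0.8382 (×29); (136000−114000)/136000 = 0.1618 (×34).
Squared: 0.7026 (×29); 0.0262 (×34).
Sum = 21.266220; P₂ = 21.266220 / 77 = 0.276.

0.276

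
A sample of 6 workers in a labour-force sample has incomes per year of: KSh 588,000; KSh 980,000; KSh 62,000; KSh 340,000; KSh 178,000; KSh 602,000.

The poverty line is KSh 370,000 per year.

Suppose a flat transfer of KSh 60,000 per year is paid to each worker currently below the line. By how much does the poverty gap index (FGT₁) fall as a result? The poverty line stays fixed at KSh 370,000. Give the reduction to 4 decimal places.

Before: below the line — KSh 62,000, KSh 178,000, KSh 340,000; poverty gap index (FGT₁) = 0.238739.
After the KSh 60,000 transfer: below the line — KSh 122,000, KSh 238,000; poverty gap index (FGT₁) = 0.171171.
Reduction = 0.238739 − 0.171171 = 0.0676.

0.0676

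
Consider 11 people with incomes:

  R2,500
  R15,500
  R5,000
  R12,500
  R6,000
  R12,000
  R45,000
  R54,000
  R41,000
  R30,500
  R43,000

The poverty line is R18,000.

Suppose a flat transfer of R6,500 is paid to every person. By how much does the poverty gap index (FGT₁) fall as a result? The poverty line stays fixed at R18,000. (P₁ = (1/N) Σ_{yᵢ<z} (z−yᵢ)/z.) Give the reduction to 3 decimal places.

Before: below the line — R2,500, R5,000, R6,000, R12,000, R12,500, R15,500; poverty gap index (FGT₁) = 0.27525.
After the R6,500 transfer: below the line — R9,000, R11,500, R12,500; poverty gap index (FGT₁) = 0.10606.
Reduction = 0.27525 − 0.10606 = 0.169.

0.169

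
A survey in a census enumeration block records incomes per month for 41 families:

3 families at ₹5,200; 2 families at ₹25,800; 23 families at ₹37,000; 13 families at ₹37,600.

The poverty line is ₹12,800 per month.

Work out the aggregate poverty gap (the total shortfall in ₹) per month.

₹22,800

Incomes under z: 3×₹5,200 (q = 3 of N = 41).
Individual gaps: 3×(12800−5200) = 22800.
Aggregate gap = ₹22,800.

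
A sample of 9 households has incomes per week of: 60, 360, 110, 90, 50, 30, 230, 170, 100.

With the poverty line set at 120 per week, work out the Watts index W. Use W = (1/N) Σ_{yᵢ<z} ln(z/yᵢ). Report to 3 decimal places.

0.390

Below z: 30, 50, 60, 90, 100, 110 (q = 6 of N = 9).
ln(z/y) terms: ln(120/30) = 1.3863; ln(120/50) = 0.8755; ln(120/60) = 0.6931; ln(120/90) = 0.2877; ln(120/100) = 0.1823; ln(120/110) = 0.0870.
W = 3.511925 / 9 = 0.390.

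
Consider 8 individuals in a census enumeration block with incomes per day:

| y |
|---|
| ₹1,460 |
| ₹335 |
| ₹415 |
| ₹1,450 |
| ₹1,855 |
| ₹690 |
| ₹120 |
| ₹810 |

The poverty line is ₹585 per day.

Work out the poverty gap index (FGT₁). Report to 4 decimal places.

Poor units: ₹120, ₹335, ₹415 (q = 3 of N = 8).
Gap ratios (z−y)/z: (585−120)/585 = 0.7949; (585−335)/585 = 0.4274; (585−415)/585 = 0.2906.
Σ = 1.512821. Dividing by the full population N = 8 gives P₁ = 0.1891.

0.1891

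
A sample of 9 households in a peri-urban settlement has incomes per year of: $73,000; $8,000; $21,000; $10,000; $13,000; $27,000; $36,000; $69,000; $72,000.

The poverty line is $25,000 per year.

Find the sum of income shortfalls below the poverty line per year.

$48,000

Below the line: $8,000, $10,000, $13,000, $21,000 (q = 4 of N = 9).
Individual gaps: 25000−8000 = 17000; 25000−10000 = 15000; 25000−13000 = 12000; 25000−21000 = 4000.
Aggregate gap = $48,000.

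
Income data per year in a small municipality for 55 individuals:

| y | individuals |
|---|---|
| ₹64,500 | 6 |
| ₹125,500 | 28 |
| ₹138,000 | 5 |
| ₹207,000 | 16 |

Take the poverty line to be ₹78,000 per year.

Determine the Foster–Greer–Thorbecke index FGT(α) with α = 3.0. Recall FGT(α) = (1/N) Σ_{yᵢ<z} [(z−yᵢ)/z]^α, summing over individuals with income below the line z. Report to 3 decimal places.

Below z: 6×₹64,500 (q = 6 of N = 55).
Normalized shortfalls: (78000−64500)/78000 = 0.1731 (×6).
Raised to α = 3.0: 0.00518 (×6).
Sum = 0.031108; FGT(3.0) = 0.031108 / 55 = 0.001.

0.001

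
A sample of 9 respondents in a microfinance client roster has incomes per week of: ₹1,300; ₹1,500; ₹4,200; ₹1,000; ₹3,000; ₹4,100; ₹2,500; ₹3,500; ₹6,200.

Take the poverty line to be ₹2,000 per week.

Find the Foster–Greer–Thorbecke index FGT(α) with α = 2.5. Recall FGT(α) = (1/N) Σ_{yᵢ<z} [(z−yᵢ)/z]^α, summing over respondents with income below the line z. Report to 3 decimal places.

Below z: ₹1,000, ₹1,300, ₹1,500 (q = 3 of N = 9).
Relative gaps: (2000−1000)/2000 = 0.5000; (2000−1300)/2000 = 0.3500; (2000−1500)/2000 = 0.2500.
Raised to α = 2.5: 0.17678; 0.07247; 0.03125.
Sum = 0.280499; FGT(2.5) = 0.280499 / 9 = 0.031.

0.031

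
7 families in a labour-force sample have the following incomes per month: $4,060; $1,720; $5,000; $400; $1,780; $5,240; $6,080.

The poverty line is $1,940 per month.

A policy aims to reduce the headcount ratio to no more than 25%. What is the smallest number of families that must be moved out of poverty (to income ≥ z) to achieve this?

3 of the 7 families are poor, so H = 3/7 = 0.429.
A headcount ratio of at most 25% allows at most ⌊0.25 × 7⌋ = 1 poor families.
So at least 3 − 1 = 2 must be lifted.

2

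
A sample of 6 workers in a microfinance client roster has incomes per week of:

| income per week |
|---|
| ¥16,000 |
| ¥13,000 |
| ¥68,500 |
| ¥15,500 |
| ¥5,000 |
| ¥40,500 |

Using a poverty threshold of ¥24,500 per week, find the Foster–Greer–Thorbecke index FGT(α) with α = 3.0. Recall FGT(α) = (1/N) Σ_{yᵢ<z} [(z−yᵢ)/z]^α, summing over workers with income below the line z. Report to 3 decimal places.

0.116

Below z: ¥5,000, ¥13,000, ¥15,500, ¥16,000 (q = 4 of N = 6).
Normalized shortfalls: (24500−5000)/24500 = 0.7959; (24500−13000)/24500 = 0.4694; (24500−15500)/24500 = 0.3673; (24500−16000)/24500 = 0.3469.
Raised to α = 3.0: 0.50420; 0.10342; 0.04957; 0.04176.
Sum = 0.698952; FGT(3.0) = 0.698952 / 6 = 0.116.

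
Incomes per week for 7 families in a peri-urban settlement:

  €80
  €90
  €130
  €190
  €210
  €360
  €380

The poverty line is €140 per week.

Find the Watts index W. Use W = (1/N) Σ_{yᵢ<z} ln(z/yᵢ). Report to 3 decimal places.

Incomes under z: €80, €90, €130 (q = 3 of N = 7).
ln(z/y) terms: ln(140/80) = 0.5596; ln(140/90) = 0.4418; ln(140/130) = 0.0741.
W = 1.075557 / 7 = 0.154.

0.154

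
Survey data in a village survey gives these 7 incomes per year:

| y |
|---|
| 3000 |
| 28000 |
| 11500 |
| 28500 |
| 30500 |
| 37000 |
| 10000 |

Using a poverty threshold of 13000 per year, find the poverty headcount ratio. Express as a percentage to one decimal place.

3 of the 7 workers have income below 13000.
H = 3/7 = 42.9%.

42.9%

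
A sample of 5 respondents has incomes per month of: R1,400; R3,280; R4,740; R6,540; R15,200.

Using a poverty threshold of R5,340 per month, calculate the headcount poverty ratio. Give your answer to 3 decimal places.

3 of the 5 respondents have income below R5,340.
H = 3/5 = 0.600.

0.600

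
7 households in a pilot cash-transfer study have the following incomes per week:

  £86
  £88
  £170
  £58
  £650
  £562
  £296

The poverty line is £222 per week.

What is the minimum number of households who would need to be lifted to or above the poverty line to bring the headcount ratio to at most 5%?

Currently q = 4 of N = 7 are below the line (H = 0.571).
A headcount ratio of at most 5% allows at most ⌊0.05 × 7⌋ = 0 poor households.
So at least 4 − 0 = 4 must be lifted.

4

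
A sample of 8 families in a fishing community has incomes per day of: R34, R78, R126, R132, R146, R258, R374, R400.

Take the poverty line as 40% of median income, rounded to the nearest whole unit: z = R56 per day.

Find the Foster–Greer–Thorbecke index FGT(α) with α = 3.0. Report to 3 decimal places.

0.008

Below z: R34 (q = 1 of N = 8).
Relative gaps: (56−34)/56 = 0.3929.
Raised to α = 3.0: 0.06063.
Sum = 0.060632; FGT(3.0) = 0.060632 / 8 = 0.008.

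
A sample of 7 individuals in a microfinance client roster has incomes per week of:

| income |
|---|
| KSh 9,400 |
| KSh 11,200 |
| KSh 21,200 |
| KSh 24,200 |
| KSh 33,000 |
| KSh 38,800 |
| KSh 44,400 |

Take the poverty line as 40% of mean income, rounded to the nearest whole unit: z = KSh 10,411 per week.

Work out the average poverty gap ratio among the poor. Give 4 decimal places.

0.0971

Incomes under z: KSh 9,400 (q = 1 of N = 7).
Relative gaps: 0.0971; sum = 0.097109.
I averages over the q = 1 poor units only: 0.097109 / 1 = 0.0971.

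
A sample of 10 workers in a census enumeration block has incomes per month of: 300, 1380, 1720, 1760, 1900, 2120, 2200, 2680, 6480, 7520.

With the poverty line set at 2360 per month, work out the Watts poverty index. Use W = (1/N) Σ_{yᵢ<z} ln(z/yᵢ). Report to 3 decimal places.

0.360

Below the line: 300, 1380, 1720, 1760, 1900, 2120, 2200 (q = 7 of N = 10).
ln(z/y) terms: ln(2360/300) = 2.0626; ln(2360/1380) = 0.5366; ln(2360/1720) = 0.3163; ln(2360/1760) = 0.2933; ln(2360/1900) = 0.2168; ln(2360/2120) = 0.1072; ln(2360/2200) = 0.0702.
W = 3.603155 / 10 = 0.360.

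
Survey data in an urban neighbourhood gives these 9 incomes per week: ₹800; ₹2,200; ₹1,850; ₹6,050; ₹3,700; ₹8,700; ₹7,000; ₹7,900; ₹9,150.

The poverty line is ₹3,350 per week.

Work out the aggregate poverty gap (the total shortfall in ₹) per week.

Poor units: ₹800, ₹1,850, ₹2,200 (q = 3 of N = 9).
Individual gaps: 3350−800 = 2550; 3350−1850 = 1500; 3350−2200 = 1150.
Aggregate gap = ₹5,200.

₹5,200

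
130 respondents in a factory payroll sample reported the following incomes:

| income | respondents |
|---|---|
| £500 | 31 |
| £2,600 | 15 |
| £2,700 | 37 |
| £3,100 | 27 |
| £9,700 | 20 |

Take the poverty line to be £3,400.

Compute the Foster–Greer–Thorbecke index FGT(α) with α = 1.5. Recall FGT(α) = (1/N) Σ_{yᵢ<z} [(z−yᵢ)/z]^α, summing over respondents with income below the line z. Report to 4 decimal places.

0.2330

Below the line: 31×£500, 15×£2,600, 37×£2,700, 27×£3,100 (q = 110 of N = 130).
Normalized shortfalls: (3400−500)/3400 = 0.8529 (×31); (3400−2600)/3400 = 0.2353 (×15); (3400−2700)/3400 = 0.2059 (×37); (3400−3100)/3400 = 0.0882 (×27).
Raised to α = 1.5: 0.78773 (×31); 0.11413 (×15); 0.09342 (×37); 0.02621 (×27).
Sum = 30.295831; FGT(1.5) = 30.295831 / 130 = 0.2330.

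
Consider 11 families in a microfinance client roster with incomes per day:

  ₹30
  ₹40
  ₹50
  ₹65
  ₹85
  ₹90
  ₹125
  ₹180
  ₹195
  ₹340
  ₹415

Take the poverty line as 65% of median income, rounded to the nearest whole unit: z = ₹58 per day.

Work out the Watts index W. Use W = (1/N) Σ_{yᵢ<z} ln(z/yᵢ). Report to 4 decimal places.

0.1072

Below the line: ₹30, ₹40, ₹50 (q = 3 of N = 11).
Log gaps: ln(58/30) = 0.6592; ln(58/40) = 0.3716; ln(58/50) = 0.1484.
W = 1.179229 / 11 = 0.1072.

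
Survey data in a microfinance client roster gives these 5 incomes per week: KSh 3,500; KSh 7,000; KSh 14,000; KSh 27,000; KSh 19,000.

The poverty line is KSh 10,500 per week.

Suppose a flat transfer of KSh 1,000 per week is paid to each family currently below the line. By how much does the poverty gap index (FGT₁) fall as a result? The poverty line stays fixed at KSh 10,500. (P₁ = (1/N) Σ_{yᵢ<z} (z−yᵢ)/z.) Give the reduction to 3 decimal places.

Before: below the line — KSh 3,500, KSh 7,000; poverty gap index (FGT₁) = 0.20000.
After the KSh 1,000 transfer: below the line — KSh 4,500, KSh 8,000; poverty gap index (FGT₁) = 0.16190.
Reduction = 0.20000 − 0.16190 = 0.038.

0.038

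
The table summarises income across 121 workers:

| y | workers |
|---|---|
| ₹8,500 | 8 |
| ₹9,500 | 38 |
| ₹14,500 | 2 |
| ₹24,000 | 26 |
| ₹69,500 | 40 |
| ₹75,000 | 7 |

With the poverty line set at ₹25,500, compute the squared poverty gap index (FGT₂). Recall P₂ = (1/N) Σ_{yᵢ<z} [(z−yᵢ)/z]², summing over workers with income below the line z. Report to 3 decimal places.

0.157

Below the line: 8×₹8,500, 38×₹9,500, 2×₹14,500, 26×₹24,000 (q = 74 of N = 121).
Normalized shortfalls: (25500−8500)/25500 = 0.6667 (×8); (25500−9500)/25500 = 0.6275 (×38); (25500−14500)/25500 = 0.4314 (×2); (25500−24000)/25500 = 0.0588 (×26).
Squared: 0.4444 (×8); 0.3937 (×38); 0.1861 (×2); 0.0035 (×26).
Sum = 18.978085; P₂ = 18.978085 / 121 = 0.157.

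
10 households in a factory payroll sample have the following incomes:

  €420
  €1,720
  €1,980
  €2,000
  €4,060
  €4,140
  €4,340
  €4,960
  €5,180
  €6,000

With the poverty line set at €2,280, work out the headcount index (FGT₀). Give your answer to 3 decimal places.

0.400

4 of the 10 households have income below €2,280.
H = 4/10 = 0.400.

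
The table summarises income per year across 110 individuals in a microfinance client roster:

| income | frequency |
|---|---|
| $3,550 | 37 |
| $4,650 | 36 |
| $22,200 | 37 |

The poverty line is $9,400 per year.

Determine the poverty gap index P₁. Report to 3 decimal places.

Below the line: 37×$3,550, 36×$4,650 (q = 73 of N = 110).
Shortfall ratios: (9400−3550)/9400 = 0.6223 (×37); (9400−4650)/9400 = 0.5053 (×36).
Sum of shortfalls = 41.218085; P₁ averages over all N: 41.218085 / 110 = 0.375.

0.375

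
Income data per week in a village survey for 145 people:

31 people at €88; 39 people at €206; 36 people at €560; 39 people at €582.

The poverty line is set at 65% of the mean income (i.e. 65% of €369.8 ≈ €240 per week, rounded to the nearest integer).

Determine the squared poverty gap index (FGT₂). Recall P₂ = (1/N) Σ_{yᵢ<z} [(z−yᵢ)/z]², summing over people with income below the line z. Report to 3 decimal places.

0.091

Below the line: 31×€88, 39×€206 (q = 70 of N = 145).
Normalized shortfalls: (240−88)/240 = 0.6333 (×31); (240−206)/240 = 0.1417 (×39).
Squared: 0.4011 (×31); 0.0201 (×39).
Sum = 13.217153; P₂ = 13.217153 / 145 = 0.091.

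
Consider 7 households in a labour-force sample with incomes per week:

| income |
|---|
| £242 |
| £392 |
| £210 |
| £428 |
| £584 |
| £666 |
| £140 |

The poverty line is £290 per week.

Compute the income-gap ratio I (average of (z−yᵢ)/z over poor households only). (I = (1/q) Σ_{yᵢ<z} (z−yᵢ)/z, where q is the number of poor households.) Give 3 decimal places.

0.320

Below the line: £140, £210, £242 (q = 3 of N = 7).
Relative gaps: 0.5172, 0.2759, 0.1655; sum = 0.958621.
The income-gap ratio divides by q (the poor only): 0.958621 / 3 = 0.320.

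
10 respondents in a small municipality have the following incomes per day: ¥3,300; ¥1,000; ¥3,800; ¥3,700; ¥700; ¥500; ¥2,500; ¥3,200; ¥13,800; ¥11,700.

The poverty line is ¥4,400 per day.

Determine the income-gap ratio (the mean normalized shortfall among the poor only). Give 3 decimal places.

Incomes under z: ¥500, ¥700, ¥1,000, ¥2,500, ¥3,200, ¥3,300, ¥3,700, ¥3,800 (q = 8 of N = 10).
Shortfall ratios (z−y)/z: 0.8864, 0.8409, 0.7727, 0.4318, 0.2727, 0.2500, 0.1591, 0.1364; sum = 3.750000.
The income-gap ratio divides by q (the poor only): 3.750000 / 8 = 0.469.

0.469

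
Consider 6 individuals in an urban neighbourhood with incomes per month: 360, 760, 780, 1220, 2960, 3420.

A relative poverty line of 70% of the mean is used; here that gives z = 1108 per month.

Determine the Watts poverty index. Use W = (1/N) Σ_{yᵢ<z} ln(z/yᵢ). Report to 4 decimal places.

Below z: 360, 760, 780 (q = 3 of N = 6).
ln(z/y) terms: ln(1108/360) = 1.1242; ln(1108/760) = 0.3770; ln(1108/780) = 0.3510.
W = 1.852219 / 6 = 0.3087.

0.3087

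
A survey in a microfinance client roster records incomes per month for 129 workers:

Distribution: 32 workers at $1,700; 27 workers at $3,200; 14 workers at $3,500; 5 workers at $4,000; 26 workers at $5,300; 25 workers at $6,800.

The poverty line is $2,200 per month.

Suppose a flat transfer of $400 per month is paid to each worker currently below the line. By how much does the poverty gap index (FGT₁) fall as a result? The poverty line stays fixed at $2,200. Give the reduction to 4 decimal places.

0.0451

Before: below the line — 32×$1,700; poverty gap index (FGT₁) = 0.056378.
After the $400 transfer: below the line — 32×$2,100; poverty gap index (FGT₁) = 0.011276.
Reduction = 0.056378 − 0.011276 = 0.0451.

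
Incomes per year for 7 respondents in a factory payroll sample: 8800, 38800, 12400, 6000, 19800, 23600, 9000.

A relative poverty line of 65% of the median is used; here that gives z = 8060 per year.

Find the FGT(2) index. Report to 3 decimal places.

0.009

Below z: 6000 (q = 1 of N = 7).
Normalized shortfalls: (8060−6000)/8060 = 0.2556.
Squared: 0.0653.
Sum = 0.065323; P₂ = 0.065323 / 7 = 0.009.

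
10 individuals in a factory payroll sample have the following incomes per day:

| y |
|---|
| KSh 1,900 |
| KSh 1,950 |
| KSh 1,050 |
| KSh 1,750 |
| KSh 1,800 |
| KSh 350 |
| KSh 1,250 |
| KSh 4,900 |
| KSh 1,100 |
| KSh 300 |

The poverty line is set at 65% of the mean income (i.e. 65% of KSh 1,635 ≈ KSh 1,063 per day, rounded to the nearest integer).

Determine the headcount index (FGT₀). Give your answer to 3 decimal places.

0.300

3 of the 10 individuals have income below KSh 1,063.
H = 3/10 = 0.300.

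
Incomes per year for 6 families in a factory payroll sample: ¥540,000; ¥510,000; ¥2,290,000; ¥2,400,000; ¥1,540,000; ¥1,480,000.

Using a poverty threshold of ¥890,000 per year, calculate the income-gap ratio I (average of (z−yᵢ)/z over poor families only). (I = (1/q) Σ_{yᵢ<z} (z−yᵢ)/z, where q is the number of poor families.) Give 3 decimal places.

Poor units: ¥510,000, ¥540,000 (q = 2 of N = 6).
Relative gaps: 0.4270, 0.3933; sum = 0.820225.
The income-gap ratio divides by q (the poor only): 0.820225 / 2 = 0.410.

0.410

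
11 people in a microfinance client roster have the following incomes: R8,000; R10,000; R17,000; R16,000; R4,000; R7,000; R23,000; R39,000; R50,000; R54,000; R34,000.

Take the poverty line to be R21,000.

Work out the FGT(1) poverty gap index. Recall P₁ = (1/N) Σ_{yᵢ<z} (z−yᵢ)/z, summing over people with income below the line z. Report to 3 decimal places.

Below the line: R4,000, R7,000, R8,000, R10,000, R16,000, R17,000 (q = 6 of N = 11).
Gap ratios (z−y)/z: (21000−4000)/21000 = 0.8095; (21000−7000)/21000 = 0.6667; (21000−8000)/21000 = 0.6190; (21000−10000)/21000 = 0.5238; (21000−16000)/21000 = 0.2381; (21000−17000)/21000 = 0.1905.
Σ = 3.047619. Dividing by the full population N = 11 gives P₁ = 0.277.

0.277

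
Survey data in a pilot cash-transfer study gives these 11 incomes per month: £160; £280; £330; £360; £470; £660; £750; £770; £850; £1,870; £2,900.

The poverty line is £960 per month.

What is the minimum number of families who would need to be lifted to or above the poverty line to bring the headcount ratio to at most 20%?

9 of the 11 families are poor, so H = 9/11 = 0.818.
A headcount ratio of at most 20% allows at most ⌊0.20 × 11⌋ = 2 poor families.
So at least 9 − 2 = 7 must be lifted.

7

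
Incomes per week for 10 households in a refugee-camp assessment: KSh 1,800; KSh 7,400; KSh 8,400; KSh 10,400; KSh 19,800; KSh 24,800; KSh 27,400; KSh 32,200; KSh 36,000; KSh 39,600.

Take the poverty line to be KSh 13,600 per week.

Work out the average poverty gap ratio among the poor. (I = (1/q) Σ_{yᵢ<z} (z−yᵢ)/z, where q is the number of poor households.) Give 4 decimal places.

0.4853

Poor units: KSh 1,800, KSh 7,400, KSh 8,400, KSh 10,400 (q = 4 of N = 10).
Relative gaps: 0.8676, 0.4559, 0.3824, 0.2353; sum = 1.941176.
I averages over the q = 4 poor units only: 1.941176 / 4 = 0.4853.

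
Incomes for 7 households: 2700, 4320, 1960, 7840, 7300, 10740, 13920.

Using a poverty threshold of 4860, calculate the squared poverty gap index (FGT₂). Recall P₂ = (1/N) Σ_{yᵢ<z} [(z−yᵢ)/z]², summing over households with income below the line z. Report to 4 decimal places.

0.0808

Below the line: 1960, 2700, 4320 (q = 3 of N = 7).
Gap ratios (z−y)/z: (4860−1960)/4860 = 0.5967; (4860−2700)/4860 = 0.4444; (4860−4320)/4860 = 0.1111.
Squared: 0.3561; 0.1975; 0.0123.
Sum = 0.565937; P₂ = 0.565937 / 7 = 0.0808.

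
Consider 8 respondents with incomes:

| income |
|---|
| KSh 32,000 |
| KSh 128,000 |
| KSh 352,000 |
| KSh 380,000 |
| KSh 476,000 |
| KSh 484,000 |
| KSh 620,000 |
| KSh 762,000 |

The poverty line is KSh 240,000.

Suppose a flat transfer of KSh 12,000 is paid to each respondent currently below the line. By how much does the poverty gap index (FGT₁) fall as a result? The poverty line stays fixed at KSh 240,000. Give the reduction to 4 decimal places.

0.0125

Before: below the line — KSh 32,000, KSh 128,000; poverty gap index (FGT₁) = 0.166667.
After the KSh 12,000 transfer: below the line — KSh 44,000, KSh 140,000; poverty gap index (FGT₁) = 0.154167.
Reduction = 0.166667 − 0.154167 = 0.0125.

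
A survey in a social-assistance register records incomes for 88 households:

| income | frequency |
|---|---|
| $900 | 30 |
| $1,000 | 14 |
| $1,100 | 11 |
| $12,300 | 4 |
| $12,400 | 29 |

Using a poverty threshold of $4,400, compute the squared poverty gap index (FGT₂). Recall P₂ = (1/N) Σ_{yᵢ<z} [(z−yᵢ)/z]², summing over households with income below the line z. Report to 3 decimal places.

0.381

Below z: 30×$900, 14×$1,000, 11×$1,100 (q = 55 of N = 88).
Relative gaps: (4400−900)/4400 = 0.7955 (×30); (4400−1000)/4400 = 0.7727 (×14); (4400−1100)/4400 = 0.7500 (×11).
Squared: 0.6327 (×30); 0.5971 (×14); 0.5625 (×11).
Sum = 33.529442; P₂ = 33.529442 / 88 = 0.381.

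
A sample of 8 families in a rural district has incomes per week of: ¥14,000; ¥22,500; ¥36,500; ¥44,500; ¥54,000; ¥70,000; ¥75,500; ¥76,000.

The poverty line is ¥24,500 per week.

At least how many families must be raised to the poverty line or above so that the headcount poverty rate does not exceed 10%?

2 of the 8 families are poor, so H = 2/8 = 0.250.
A headcount ratio of at most 10% allows at most ⌊0.10 × 8⌋ = 0 poor families.
So at least 2 − 0 = 2 must be lifted.

2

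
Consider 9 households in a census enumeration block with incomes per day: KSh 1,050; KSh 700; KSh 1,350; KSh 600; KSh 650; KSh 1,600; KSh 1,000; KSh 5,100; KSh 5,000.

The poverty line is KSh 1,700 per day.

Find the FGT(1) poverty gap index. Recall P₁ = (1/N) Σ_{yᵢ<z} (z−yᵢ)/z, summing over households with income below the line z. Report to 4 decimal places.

0.3235

Poor units: KSh 600, KSh 650, KSh 700, KSh 1,000, KSh 1,050, KSh 1,350, KSh 1,600 (q = 7 of N = 9).
Shortfall ratios: (1700−600)/1700 = 0.6471; (1700−650)/1700 = 0.6176; (1700−700)/1700 = 0.5882; (1700−1000)/1700 = 0.4118; (1700−1050)/1700 = 0.3824; (1700−1350)/1700 = 0.2059; (1700−1600)/1700 = 0.0588.
Σ = 2.911765. Dividing by the full population N = 9 gives P₁ = 0.3235.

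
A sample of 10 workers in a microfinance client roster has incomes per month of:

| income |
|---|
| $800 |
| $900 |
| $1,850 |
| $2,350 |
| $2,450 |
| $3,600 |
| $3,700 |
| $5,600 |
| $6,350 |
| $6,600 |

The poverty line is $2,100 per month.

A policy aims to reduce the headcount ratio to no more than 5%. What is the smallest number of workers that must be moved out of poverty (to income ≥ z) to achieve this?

Currently q = 3 of N = 10 are below the line (H = 0.300).
A headcount ratio of at most 5% allows at most ⌊0.05 × 10⌋ = 0 poor workers.
So at least 3 − 0 = 3 must be lifted.

3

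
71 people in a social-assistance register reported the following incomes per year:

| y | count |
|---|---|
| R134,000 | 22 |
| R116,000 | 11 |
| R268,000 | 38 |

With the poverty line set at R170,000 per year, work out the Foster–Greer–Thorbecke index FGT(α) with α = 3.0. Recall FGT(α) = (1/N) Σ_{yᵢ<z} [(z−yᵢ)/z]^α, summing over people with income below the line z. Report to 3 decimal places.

Below z: 11×R116,000, 22×R134,000 (q = 33 of N = 71).
Normalized shortfalls: (170000−116000)/170000 = 0.3176 (×11); (170000−134000)/170000 = 0.2118 (×22).
Raised to α = 3.0: 0.03205 (×11); 0.00950 (×22).
Sum = 0.561477; FGT(3.0) = 0.561477 / 71 = 0.008.

0.008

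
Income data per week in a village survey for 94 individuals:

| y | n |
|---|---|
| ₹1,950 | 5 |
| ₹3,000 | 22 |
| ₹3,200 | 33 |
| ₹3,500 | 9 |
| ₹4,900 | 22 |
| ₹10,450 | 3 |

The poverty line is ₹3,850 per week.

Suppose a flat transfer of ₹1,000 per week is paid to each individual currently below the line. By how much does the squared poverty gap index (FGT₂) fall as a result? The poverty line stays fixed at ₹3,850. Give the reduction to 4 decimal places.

0.0323

Before: below the line — 5×₹1,950, 22×₹3,000, 33×₹3,200, 9×₹3,500; squared poverty gap index (FGT₂) = 0.035161.
After the ₹1,000 transfer: below the line — 5×₹2,950; squared poverty gap index (FGT₂) = 0.002907.
Reduction = 0.035161 − 0.002907 = 0.0323.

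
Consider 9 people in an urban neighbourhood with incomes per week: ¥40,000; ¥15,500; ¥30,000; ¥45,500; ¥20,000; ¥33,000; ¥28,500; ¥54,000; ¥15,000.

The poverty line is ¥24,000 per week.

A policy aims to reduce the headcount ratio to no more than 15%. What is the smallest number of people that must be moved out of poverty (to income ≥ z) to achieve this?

2

Currently q = 3 of N = 9 are below the line (H = 0.333).
A headcount ratio of at most 15% allows at most ⌊0.15 × 9⌋ = 1 poor people.
So at least 3 − 1 = 2 must be lifted.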